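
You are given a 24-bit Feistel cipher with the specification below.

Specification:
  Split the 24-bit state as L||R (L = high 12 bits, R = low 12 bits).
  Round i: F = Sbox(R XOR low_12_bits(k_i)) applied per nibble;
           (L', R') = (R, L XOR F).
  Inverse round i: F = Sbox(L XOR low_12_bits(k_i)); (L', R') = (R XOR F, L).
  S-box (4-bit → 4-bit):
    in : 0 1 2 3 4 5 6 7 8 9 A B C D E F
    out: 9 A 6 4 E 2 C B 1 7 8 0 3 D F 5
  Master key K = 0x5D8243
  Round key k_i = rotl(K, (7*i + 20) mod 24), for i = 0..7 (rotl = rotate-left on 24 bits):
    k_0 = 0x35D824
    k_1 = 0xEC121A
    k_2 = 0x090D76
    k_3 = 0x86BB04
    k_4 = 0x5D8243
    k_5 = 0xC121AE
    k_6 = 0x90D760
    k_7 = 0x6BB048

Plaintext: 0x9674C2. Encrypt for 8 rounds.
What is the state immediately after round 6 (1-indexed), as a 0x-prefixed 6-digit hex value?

0x452E22

s_0 = plaintext = 0x9674C2
s_1 = Round(s_0, k_0) = 0x4C2A9B
s_2 = Round(s_1, k_1) = 0xA9B5D8
s_3 = Round(s_2, k_2) = 0x5D8B14
s_4 = Round(s_3, k_3) = 0xB14C71
s_5 = Round(s_4, k_4) = 0xC71452
s_6 = Round(s_5, k_5) = 0x452E22
s_7 = Round(s_6, k_6) = 0xE223B4
s_8 = Round(s_7, k_7) = 0x3B4A71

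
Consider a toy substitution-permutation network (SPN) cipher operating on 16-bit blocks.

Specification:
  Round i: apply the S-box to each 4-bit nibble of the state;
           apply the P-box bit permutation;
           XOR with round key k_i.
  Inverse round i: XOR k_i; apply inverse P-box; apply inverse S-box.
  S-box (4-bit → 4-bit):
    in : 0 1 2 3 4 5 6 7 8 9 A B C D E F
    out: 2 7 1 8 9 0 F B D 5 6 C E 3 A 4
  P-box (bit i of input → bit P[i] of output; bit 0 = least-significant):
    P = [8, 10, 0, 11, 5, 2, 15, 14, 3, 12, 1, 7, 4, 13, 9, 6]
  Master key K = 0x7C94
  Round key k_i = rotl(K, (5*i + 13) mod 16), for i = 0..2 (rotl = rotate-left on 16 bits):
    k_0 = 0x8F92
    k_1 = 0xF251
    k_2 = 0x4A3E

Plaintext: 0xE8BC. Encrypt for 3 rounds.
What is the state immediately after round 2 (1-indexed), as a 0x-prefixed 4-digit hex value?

0xD180

s_0 = plaintext = 0xE8BC
s_1 = Round(s_0, k_0) = 0x6359
s_2 = Round(s_1, k_1) = 0xD180
s_3 = Round(s_2, k_2) = 0xBE04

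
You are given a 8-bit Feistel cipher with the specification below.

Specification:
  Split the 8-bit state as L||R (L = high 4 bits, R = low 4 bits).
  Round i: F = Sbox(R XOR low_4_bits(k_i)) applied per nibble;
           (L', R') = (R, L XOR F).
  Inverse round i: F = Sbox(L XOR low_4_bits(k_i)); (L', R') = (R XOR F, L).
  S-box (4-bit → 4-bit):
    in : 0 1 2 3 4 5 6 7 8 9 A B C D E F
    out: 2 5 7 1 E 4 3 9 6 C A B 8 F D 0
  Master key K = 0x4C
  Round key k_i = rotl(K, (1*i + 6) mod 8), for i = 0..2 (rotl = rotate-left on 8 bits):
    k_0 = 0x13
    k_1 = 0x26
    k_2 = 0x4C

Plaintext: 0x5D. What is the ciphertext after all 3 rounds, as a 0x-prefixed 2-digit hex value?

s_0 = plaintext = 0x5D
s_1 = Round(s_0, k_0) = 0xD8
s_2 = Round(s_1, k_1) = 0x80
s_3 = Round(s_2, k_2) = 0x00

0x00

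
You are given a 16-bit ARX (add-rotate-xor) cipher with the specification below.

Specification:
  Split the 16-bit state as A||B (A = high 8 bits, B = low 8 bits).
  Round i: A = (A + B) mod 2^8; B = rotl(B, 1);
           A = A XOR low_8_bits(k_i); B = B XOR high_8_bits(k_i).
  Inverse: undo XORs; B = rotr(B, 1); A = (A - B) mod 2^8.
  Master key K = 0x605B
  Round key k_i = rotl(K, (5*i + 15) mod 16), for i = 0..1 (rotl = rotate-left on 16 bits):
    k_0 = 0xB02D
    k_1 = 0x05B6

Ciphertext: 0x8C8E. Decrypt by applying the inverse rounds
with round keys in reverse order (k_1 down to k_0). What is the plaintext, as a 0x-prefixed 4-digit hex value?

0x9EBA

s_0 = ciphertext = 0x8C8E
s_1 = InvRound(s_0, k_1) = 0x75C5
s_2 = InvRound(s_1, k_0) = 0x9EBA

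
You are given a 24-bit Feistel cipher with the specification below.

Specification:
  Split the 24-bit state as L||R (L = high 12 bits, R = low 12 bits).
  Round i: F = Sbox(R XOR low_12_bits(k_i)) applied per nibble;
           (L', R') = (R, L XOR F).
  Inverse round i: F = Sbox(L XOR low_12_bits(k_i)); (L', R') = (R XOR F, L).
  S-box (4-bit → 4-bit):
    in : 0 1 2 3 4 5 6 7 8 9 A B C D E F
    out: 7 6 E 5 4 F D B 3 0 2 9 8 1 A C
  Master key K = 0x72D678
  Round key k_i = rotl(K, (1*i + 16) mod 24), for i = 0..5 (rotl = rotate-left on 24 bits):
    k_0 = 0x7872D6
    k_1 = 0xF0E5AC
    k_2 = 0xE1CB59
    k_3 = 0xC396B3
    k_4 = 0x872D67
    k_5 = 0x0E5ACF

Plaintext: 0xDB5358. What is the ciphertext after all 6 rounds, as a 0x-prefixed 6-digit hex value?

0x33BC7A

s_0 = plaintext = 0xDB5358
s_1 = Round(s_0, k_0) = 0x358B8F
s_2 = Round(s_1, k_1) = 0xB8F9BD
s_3 = Round(s_2, k_2) = 0x9BD52B
s_4 = Round(s_3, k_3) = 0x52BCBE
s_5 = Round(s_4, k_4) = 0xCBE33B
s_6 = Round(s_5, k_5) = 0x33BC7A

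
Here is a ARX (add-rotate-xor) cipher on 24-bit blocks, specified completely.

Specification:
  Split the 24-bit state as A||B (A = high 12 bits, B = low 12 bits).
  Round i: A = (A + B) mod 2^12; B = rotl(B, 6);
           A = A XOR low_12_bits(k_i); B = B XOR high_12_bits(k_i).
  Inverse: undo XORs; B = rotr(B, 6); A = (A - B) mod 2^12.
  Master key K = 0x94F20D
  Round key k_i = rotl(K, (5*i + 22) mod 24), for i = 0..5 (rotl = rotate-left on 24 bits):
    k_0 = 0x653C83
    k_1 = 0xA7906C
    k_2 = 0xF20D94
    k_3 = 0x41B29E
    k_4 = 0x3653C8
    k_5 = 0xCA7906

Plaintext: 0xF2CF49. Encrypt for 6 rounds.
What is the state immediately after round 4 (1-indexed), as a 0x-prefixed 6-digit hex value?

0x892DCE

s_0 = plaintext = 0xF2CF49
s_1 = Round(s_0, k_0) = 0x2F642E
s_2 = Round(s_1, k_1) = 0x7481E9
s_3 = Round(s_2, k_2) = 0x4A5567
s_4 = Round(s_3, k_3) = 0x892DCE
s_5 = Round(s_4, k_4) = 0x5A80D2
s_6 = Round(s_5, k_5) = 0xF7C824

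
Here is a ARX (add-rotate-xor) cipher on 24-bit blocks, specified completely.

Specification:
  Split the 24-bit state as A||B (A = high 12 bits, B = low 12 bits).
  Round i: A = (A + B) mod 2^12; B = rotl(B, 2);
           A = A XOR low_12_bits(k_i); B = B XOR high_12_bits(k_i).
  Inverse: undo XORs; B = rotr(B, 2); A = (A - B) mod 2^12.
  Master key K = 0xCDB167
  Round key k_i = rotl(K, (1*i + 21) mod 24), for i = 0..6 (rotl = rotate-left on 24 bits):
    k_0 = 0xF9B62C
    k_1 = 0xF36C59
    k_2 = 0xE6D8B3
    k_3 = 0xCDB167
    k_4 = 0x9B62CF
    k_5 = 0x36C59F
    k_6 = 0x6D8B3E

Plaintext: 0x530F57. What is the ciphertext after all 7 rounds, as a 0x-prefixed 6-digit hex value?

0x04821D

s_0 = plaintext = 0x530F57
s_1 = Round(s_0, k_0) = 0x2AB2C4
s_2 = Round(s_1, k_1) = 0x936426
s_3 = Round(s_2, k_2) = 0x5EFEF4
s_4 = Round(s_3, k_3) = 0x584708
s_5 = Round(s_4, k_4) = 0xE43597
s_6 = Round(s_5, k_5) = 0x645531
s_7 = Round(s_6, k_6) = 0x04821D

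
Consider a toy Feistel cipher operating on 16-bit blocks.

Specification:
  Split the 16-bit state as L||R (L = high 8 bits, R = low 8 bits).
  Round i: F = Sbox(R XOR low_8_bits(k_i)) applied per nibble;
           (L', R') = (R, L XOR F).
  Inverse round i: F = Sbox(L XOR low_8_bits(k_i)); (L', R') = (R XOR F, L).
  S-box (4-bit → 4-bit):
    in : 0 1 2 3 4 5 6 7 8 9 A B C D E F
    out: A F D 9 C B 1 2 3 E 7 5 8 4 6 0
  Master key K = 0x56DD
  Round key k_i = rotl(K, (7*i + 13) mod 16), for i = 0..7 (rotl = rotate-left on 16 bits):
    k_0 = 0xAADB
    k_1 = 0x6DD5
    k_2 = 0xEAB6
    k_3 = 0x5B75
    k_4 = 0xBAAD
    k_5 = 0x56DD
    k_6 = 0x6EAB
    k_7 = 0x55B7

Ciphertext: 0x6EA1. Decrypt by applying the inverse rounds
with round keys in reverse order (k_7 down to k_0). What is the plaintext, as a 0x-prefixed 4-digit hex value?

0x8C50

s_0 = ciphertext = 0x6EA1
s_1 = InvRound(s_0, k_7) = 0xEF6E
s_2 = InvRound(s_1, k_6) = 0xA2EF
s_3 = InvRound(s_2, k_5) = 0xCFA2
s_4 = InvRound(s_3, k_4) = 0xBFCF
s_5 = InvRound(s_4, k_3) = 0x48BF
s_6 = InvRound(s_5, k_2) = 0xB948
s_7 = InvRound(s_6, k_1) = 0x50B9
s_8 = InvRound(s_7, k_0) = 0x8C50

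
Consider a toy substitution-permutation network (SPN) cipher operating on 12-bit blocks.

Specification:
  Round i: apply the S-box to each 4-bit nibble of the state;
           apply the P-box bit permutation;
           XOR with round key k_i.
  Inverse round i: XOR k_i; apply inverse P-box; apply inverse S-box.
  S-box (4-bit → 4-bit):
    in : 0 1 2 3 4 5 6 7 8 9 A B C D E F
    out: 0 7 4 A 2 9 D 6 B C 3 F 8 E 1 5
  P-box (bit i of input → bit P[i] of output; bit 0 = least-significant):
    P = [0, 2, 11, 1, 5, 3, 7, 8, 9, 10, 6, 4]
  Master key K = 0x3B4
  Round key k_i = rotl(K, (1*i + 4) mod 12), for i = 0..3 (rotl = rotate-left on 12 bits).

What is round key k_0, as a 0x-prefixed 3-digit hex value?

K = 0x3B4
k_0 = rotl(K, (1*0+4) mod 12) = rotl(K, 4) = 0xB43

0xB43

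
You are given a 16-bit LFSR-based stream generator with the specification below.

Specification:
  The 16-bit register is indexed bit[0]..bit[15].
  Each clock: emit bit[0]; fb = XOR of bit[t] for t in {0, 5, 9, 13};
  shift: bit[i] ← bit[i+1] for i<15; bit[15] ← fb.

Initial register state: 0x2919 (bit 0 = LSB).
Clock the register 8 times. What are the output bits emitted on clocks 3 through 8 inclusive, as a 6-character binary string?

011000

reg_0 = 0x2919
clock 1: out=1, reg = 0x148C
clock 2: out=0, reg = 0x0A46
clock 3: out=0, reg = 0x8523
clock 4: out=1, reg = 0x4291
clock 5: out=1, reg = 0x2148
clock 6: out=0, reg = 0x90A4
clock 7: out=0, reg = 0xC852
clock 8: out=0, reg = 0x6429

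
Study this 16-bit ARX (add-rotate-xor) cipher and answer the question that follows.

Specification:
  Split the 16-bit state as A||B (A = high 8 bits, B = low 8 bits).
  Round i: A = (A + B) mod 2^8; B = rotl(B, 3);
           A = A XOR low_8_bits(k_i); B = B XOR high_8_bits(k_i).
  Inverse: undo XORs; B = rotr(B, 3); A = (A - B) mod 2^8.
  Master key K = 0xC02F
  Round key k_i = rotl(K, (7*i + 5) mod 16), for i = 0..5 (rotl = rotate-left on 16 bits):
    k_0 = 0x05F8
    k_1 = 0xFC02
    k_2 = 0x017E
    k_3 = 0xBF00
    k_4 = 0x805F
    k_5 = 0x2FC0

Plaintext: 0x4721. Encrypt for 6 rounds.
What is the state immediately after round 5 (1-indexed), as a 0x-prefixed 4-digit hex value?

s_0 = plaintext = 0x4721
s_1 = Round(s_0, k_0) = 0x900C
s_2 = Round(s_1, k_1) = 0x9E9C
s_3 = Round(s_2, k_2) = 0x44E5
s_4 = Round(s_3, k_3) = 0x2990
s_5 = Round(s_4, k_4) = 0xE604
s_6 = Round(s_5, k_5) = 0x2A0F

0xE604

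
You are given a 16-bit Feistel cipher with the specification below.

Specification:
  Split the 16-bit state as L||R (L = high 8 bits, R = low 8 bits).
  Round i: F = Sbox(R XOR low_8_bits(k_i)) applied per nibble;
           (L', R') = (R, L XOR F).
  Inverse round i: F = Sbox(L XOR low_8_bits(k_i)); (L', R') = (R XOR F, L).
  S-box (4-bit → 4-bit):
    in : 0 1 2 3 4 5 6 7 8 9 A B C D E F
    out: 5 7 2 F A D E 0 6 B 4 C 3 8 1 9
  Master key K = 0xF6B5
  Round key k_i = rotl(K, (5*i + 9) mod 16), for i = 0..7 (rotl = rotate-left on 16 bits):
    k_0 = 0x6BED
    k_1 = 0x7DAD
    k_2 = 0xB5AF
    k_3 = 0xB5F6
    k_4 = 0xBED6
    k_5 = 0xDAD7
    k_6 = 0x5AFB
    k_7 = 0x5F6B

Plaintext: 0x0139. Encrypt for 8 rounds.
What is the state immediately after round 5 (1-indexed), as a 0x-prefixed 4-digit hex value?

0xDB15

s_0 = plaintext = 0x0139
s_1 = Round(s_0, k_0) = 0x398B
s_2 = Round(s_1, k_1) = 0x8B17
s_3 = Round(s_2, k_2) = 0x174D
s_4 = Round(s_3, k_3) = 0x4DDB
s_5 = Round(s_4, k_4) = 0xDB15
s_6 = Round(s_5, k_5) = 0x15E9
s_7 = Round(s_6, k_6) = 0xE967
s_8 = Round(s_7, k_7) = 0x67BA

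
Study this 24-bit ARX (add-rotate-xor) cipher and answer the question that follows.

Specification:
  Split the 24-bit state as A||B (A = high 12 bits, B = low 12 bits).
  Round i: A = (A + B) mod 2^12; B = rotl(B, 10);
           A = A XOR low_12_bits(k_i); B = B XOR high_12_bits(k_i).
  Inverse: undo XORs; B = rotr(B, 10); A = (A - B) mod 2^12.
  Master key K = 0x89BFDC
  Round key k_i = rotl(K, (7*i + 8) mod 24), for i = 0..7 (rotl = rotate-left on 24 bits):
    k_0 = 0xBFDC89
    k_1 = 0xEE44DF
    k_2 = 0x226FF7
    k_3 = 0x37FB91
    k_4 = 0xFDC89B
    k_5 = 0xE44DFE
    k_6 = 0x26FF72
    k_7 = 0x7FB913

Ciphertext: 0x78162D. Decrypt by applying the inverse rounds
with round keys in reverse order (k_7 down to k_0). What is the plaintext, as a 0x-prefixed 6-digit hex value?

s_0 = ciphertext = 0x78162D
s_1 = InvRound(s_0, k_7) = 0x73A758
s_2 = InvRound(s_1, k_6) = 0x36B4DD
s_3 = InvRound(s_2, k_5) = 0x42FA66
s_4 = InvRound(s_3, k_4) = 0x5CB6E9
s_5 = InvRound(s_4, k_3) = 0x801659
s_6 = InvRound(s_5, k_2) = 0x5F91FD
s_7 = InvRound(s_6, k_1) = 0x4BFC67
s_8 = InvRound(s_7, k_0) = 0x9CDE69

0x9CDE69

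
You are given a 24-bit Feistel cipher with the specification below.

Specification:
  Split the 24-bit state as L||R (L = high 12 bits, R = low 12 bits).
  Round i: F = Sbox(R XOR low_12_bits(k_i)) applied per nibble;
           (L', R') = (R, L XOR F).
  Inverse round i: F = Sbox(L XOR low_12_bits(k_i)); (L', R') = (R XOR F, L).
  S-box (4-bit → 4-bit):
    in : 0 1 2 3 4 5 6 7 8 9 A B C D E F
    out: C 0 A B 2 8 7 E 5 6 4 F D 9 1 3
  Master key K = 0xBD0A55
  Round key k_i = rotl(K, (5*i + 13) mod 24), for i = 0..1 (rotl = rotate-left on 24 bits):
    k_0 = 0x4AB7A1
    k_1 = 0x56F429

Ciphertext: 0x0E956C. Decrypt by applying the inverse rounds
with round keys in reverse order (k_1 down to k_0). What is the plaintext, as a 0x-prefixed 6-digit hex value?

0xCE97B0

s_0 = ciphertext = 0x0E956C
s_1 = InvRound(s_0, k_1) = 0x7B00E9
s_2 = InvRound(s_1, k_0) = 0xCE97B0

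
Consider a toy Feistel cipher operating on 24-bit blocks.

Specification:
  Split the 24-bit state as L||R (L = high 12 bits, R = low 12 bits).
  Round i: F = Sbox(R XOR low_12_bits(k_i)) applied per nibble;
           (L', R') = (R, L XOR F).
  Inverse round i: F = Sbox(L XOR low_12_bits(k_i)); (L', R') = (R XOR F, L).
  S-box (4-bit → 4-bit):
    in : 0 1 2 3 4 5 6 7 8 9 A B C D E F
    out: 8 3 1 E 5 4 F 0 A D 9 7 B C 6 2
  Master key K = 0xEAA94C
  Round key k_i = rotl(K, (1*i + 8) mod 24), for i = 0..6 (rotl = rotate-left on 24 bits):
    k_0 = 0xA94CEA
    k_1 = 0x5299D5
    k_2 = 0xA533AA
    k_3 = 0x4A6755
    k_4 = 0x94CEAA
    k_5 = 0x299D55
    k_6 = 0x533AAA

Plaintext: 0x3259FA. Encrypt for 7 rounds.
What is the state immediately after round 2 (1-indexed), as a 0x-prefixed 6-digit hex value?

0x71DF40

s_0 = plaintext = 0x3259FA
s_1 = Round(s_0, k_0) = 0x9FA71D
s_2 = Round(s_1, k_1) = 0x71DF40
s_3 = Round(s_2, k_2) = 0xF40C74
s_4 = Round(s_3, k_3) = 0xC74853
s_5 = Round(s_4, k_4) = 0x853359
s_6 = Round(s_5, k_5) = 0x359ED8
s_7 = Round(s_6, k_6) = 0xED8658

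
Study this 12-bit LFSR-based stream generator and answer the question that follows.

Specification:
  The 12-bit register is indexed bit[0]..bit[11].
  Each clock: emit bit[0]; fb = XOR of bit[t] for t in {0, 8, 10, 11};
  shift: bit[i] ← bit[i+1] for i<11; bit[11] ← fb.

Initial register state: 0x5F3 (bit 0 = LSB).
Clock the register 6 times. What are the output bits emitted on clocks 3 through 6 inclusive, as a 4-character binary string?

0011

reg_0 = 0x5F3
clock 1: out=1, reg = 0xAF9
clock 2: out=1, reg = 0x57C
clock 3: out=0, reg = 0x2BE
clock 4: out=0, reg = 0x15F
clock 5: out=1, reg = 0x0AF
clock 6: out=1, reg = 0x857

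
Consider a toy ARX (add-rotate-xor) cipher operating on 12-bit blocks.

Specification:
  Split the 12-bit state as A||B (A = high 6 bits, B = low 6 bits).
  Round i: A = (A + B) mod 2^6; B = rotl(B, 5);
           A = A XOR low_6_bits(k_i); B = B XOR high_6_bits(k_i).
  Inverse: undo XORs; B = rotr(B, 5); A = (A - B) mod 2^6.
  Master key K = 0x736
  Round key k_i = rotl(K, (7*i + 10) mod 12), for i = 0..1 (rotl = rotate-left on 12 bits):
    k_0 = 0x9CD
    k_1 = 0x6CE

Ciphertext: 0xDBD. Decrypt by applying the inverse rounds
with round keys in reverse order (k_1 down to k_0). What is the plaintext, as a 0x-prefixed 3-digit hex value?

s_0 = ciphertext = 0xDBD
s_1 = InvRound(s_0, k_1) = 0xACD
s_2 = InvRound(s_1, k_0) = 0x455

0x455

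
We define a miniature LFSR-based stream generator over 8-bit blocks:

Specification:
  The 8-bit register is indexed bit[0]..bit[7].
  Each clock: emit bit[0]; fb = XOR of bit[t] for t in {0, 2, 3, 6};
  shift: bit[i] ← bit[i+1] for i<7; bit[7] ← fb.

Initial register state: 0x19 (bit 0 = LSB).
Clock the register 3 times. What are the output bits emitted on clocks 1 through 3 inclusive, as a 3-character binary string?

reg_0 = 0x19
clock 1: out=1, reg = 0x0C
clock 2: out=0, reg = 0x06
clock 3: out=0, reg = 0x83

100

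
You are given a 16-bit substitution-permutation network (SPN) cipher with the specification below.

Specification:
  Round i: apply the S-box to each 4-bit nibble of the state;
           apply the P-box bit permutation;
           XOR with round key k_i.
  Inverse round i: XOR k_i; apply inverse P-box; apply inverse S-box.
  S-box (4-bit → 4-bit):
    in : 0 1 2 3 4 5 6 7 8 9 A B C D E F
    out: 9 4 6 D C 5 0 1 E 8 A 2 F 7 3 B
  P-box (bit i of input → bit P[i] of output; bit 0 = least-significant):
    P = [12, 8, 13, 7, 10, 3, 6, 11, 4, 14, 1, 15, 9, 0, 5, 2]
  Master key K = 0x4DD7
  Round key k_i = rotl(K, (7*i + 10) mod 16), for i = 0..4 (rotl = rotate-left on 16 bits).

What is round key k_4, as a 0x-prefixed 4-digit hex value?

K = 0x4DD7
k_0 = rotl(K, (7*0+10) mod 16) = rotl(K, 10) = 0x5D37
k_1 = rotl(K, (7*1+10) mod 16) = rotl(K, 1) = 0x9BAE
k_2 = rotl(K, (7*2+10) mod 16) = rotl(K, 8) = 0xD74D
k_3 = rotl(K, (7*3+10) mod 16) = rotl(K, 15) = 0xA6EB
k_4 = rotl(K, (7*4+10) mod 16) = rotl(K, 6) = 0x75D3

0x75D3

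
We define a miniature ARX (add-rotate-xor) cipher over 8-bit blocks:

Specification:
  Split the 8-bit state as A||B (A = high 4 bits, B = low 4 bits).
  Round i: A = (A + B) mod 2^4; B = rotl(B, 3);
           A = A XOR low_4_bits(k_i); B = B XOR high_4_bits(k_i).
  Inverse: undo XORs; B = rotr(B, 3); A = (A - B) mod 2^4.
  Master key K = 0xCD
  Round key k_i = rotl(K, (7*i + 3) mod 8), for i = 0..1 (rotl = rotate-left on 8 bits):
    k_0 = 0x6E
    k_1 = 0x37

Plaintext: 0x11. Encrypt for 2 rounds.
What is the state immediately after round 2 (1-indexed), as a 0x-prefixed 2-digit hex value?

s_0 = plaintext = 0x11
s_1 = Round(s_0, k_0) = 0xCE
s_2 = Round(s_1, k_1) = 0xD4

0xD4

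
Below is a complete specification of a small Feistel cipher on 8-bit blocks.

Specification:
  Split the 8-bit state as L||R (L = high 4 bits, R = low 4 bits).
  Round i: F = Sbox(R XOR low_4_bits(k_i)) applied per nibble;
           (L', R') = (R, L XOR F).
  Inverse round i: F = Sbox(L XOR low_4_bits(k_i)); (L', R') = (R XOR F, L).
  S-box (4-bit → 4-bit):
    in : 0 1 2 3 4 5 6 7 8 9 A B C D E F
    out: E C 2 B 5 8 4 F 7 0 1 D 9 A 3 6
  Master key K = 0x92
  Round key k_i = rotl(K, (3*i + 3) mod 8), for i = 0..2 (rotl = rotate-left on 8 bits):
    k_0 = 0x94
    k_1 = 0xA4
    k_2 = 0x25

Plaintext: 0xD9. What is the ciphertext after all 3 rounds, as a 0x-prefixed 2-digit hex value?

0x28

s_0 = plaintext = 0xD9
s_1 = Round(s_0, k_0) = 0x97
s_2 = Round(s_1, k_1) = 0x72
s_3 = Round(s_2, k_2) = 0x28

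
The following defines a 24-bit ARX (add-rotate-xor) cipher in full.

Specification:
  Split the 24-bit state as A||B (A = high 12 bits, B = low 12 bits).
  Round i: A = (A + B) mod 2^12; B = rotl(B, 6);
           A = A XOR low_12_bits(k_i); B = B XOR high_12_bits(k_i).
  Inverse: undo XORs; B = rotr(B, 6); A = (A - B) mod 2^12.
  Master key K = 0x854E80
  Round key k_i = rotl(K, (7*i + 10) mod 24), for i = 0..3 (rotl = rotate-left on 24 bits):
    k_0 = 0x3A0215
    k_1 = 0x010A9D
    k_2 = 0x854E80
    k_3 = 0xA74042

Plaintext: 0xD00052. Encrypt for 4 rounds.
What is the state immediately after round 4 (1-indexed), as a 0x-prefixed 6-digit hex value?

0x774719

s_0 = plaintext = 0xD00052
s_1 = Round(s_0, k_0) = 0xF47721
s_2 = Round(s_1, k_1) = 0xCF584C
s_3 = Round(s_2, k_2) = 0xBC1B75
s_4 = Round(s_3, k_3) = 0x774719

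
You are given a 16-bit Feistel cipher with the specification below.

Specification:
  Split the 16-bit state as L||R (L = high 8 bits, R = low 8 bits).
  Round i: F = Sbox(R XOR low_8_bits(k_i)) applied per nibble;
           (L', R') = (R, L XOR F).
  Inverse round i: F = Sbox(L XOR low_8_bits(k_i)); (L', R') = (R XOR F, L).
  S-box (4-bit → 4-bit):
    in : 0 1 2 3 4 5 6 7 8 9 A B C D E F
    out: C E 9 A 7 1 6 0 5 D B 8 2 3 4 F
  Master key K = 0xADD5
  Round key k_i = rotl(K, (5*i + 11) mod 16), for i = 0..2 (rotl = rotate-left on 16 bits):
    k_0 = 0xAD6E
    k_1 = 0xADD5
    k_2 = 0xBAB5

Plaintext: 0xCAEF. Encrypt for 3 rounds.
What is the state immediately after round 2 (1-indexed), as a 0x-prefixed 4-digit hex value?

0x9491

s_0 = plaintext = 0xCAEF
s_1 = Round(s_0, k_0) = 0xEF94
s_2 = Round(s_1, k_1) = 0x9491
s_3 = Round(s_2, k_2) = 0x9103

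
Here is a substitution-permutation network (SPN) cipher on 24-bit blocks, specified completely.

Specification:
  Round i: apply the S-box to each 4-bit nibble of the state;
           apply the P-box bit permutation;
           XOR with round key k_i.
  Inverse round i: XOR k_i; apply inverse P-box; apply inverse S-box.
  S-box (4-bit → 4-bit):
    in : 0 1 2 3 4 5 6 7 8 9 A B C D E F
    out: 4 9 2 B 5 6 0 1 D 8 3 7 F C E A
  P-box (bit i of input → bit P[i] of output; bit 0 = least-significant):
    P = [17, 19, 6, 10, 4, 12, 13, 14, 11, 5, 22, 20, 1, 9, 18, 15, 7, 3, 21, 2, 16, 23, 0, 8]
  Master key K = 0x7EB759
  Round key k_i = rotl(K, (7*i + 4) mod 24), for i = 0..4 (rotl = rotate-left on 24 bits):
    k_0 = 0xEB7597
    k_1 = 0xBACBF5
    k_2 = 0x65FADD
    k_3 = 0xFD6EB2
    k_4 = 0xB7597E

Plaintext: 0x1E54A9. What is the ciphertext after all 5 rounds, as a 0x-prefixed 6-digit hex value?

s_0 = plaintext = 0x1E54A9
s_1 = Round(s_0, k_0) = 0x8E6A8B
s_2 = Round(s_1, k_1) = 0x91A288
s_3 = Round(s_2, k_2) = 0x679D2B
s_4 = Round(s_3, k_3) = 0xA7FE72
s_5 = Round(s_4, k_4) = 0x6EDBCE

0x6EDBCE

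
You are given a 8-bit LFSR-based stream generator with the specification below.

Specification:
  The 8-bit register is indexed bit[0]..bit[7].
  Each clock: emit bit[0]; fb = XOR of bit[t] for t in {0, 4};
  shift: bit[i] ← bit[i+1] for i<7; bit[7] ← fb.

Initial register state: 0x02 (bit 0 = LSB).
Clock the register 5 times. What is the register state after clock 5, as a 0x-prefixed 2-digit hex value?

0x10

reg_0 = 0x02
clock 1: out=0, reg = 0x01
clock 2: out=1, reg = 0x80
clock 3: out=0, reg = 0x40
clock 4: out=0, reg = 0x20
clock 5: out=0, reg = 0x10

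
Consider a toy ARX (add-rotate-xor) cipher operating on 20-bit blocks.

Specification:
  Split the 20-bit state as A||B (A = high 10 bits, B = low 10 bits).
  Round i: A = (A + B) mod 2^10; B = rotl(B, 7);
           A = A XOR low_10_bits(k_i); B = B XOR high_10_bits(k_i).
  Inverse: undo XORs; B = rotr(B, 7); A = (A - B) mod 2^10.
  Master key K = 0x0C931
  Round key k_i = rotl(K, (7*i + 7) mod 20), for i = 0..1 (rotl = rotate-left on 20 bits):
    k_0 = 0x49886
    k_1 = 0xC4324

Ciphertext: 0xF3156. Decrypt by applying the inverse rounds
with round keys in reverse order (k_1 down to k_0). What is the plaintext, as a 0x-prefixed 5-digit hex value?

s_0 = ciphertext = 0xF3156
s_1 = InvRound(s_0, k_1) = 0xAD234
s_2 = InvRound(s_1, k_0) = 0x67096

0x67096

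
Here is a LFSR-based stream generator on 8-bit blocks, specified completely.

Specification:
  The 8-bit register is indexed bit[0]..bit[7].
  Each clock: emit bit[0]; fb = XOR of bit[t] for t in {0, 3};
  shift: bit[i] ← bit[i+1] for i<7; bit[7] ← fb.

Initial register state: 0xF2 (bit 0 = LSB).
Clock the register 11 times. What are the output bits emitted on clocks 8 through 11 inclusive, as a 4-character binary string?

reg_0 = 0xF2
clock 1: out=0, reg = 0x79
clock 2: out=1, reg = 0x3C
clock 3: out=0, reg = 0x9E
clock 4: out=0, reg = 0xCF
clock 5: out=1, reg = 0x67
clock 6: out=1, reg = 0xB3
clock 7: out=1, reg = 0xD9
clock 8: out=1, reg = 0x6C
clock 9: out=0, reg = 0xB6
clock 10: out=0, reg = 0x5B
clock 11: out=1, reg = 0x2D

1001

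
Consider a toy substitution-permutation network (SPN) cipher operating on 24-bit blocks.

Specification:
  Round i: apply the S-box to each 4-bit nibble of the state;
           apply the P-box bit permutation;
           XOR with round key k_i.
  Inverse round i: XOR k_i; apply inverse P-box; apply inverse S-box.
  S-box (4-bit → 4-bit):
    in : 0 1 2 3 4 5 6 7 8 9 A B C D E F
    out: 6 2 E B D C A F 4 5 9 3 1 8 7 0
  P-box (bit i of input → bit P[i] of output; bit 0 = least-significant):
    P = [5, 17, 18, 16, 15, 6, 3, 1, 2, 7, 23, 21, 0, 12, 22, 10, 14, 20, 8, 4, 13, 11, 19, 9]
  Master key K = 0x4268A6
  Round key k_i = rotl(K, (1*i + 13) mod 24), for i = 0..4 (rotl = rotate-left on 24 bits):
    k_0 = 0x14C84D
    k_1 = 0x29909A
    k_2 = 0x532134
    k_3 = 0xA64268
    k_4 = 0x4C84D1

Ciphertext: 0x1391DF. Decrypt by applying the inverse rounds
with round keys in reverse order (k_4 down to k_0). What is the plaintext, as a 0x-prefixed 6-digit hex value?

s_0 = ciphertext = 0x1391DF
s_1 = InvRound(s_0, k_4) = 0x802C52
s_2 = InvRound(s_1, k_3) = 0x3ADD5E
s_3 = InvRound(s_2, k_2) = 0xEC2D7A
s_4 = InvRound(s_3, k_1) = 0xB820B4
s_5 = InvRound(s_4, k_0) = 0xEAC2E9

0xEAC2E9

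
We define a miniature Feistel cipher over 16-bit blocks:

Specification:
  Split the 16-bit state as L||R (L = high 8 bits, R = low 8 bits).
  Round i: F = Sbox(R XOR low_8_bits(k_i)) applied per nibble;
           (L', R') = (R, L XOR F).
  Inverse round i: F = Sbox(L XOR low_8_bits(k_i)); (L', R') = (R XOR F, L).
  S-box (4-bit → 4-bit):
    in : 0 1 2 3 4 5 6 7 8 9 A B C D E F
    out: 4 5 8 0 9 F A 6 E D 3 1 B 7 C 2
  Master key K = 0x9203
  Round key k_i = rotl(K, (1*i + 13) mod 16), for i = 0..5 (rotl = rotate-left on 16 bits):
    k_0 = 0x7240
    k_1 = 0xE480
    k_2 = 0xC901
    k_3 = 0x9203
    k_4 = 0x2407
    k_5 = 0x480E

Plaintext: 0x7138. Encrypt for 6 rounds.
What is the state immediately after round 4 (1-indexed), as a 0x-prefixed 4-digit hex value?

s_0 = plaintext = 0x7138
s_1 = Round(s_0, k_0) = 0x381F
s_2 = Round(s_1, k_1) = 0x1FEA
s_3 = Round(s_2, k_2) = 0xEADE
s_4 = Round(s_3, k_3) = 0xDE9D
s_5 = Round(s_4, k_4) = 0x9D0D
s_6 = Round(s_5, k_5) = 0x0DDD

0xDE9D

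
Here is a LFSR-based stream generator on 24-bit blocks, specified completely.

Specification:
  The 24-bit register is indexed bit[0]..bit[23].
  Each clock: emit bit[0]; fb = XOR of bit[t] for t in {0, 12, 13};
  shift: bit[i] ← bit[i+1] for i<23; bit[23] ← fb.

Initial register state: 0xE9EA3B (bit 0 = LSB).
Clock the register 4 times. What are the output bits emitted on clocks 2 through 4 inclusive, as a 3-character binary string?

101

reg_0 = 0xE9EA3B
clock 1: out=1, reg = 0x74F51D
clock 2: out=1, reg = 0xBA7A8E
clock 3: out=0, reg = 0x5D3D47
clock 4: out=1, reg = 0xAE9EA3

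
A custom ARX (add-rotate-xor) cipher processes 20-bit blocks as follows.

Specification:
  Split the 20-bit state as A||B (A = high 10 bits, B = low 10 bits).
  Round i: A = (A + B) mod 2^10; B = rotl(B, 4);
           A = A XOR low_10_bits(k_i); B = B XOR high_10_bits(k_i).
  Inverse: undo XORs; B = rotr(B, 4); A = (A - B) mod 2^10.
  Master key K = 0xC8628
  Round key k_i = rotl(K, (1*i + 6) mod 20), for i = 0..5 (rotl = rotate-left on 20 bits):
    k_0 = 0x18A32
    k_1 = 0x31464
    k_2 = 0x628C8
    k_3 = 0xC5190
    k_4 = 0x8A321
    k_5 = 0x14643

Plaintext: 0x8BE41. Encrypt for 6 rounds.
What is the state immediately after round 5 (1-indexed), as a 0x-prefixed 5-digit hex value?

s_0 = plaintext = 0x8BE41
s_1 = Round(s_0, k_0) = 0x9087B
s_2 = Round(s_1, k_1) = 0xB6774
s_3 = Round(s_2, k_2) = 0xA16C7
s_4 = Round(s_3, k_3) = 0x3736F
s_5 = Round(s_4, k_4) = 0xDA8D5
s_6 = Round(s_5, k_5) = 0x9F102

0xDA8D5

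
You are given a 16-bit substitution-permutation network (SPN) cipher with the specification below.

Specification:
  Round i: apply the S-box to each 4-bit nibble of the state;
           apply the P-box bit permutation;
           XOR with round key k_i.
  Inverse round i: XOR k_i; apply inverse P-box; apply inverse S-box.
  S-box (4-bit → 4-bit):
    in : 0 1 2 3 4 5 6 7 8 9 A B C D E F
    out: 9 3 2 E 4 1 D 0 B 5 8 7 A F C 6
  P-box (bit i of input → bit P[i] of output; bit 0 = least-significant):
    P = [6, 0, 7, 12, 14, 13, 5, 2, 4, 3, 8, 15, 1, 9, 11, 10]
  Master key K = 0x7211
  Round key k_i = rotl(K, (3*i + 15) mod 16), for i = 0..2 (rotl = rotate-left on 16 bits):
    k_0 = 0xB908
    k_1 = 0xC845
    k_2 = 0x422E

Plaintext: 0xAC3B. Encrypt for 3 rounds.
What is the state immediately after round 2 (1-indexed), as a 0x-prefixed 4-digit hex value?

s_0 = plaintext = 0xAC3B
s_1 = Round(s_0, k_0) = 0x1DE5
s_2 = Round(s_1, k_1) = 0x4B3B
s_3 = Round(s_2, k_2) = 0x6BD3

0x4B3B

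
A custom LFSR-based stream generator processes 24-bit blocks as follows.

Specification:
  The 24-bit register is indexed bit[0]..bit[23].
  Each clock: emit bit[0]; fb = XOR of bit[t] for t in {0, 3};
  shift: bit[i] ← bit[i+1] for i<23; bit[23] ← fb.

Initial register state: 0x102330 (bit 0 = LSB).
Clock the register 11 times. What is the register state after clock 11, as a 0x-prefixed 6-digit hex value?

0xEAC204

reg_0 = 0x102330
clock 1: out=0, reg = 0x081198
clock 2: out=0, reg = 0x8408CC
clock 3: out=0, reg = 0xC20466
clock 4: out=0, reg = 0x610233
clock 5: out=1, reg = 0xB08119
clock 6: out=1, reg = 0x58408C
clock 7: out=0, reg = 0xAC2046
clock 8: out=0, reg = 0x561023
clock 9: out=1, reg = 0xAB0811
clock 10: out=1, reg = 0xD58408
clock 11: out=0, reg = 0xEAC204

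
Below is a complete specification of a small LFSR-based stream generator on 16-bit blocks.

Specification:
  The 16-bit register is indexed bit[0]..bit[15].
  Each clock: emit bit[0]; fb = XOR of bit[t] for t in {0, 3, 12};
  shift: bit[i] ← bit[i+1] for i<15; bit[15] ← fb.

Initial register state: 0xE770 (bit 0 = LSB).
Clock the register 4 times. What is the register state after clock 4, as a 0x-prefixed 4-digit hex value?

0x0E77

reg_0 = 0xE770
clock 1: out=0, reg = 0x73B8
clock 2: out=0, reg = 0x39DC
clock 3: out=0, reg = 0x1CEE
clock 4: out=0, reg = 0x0E77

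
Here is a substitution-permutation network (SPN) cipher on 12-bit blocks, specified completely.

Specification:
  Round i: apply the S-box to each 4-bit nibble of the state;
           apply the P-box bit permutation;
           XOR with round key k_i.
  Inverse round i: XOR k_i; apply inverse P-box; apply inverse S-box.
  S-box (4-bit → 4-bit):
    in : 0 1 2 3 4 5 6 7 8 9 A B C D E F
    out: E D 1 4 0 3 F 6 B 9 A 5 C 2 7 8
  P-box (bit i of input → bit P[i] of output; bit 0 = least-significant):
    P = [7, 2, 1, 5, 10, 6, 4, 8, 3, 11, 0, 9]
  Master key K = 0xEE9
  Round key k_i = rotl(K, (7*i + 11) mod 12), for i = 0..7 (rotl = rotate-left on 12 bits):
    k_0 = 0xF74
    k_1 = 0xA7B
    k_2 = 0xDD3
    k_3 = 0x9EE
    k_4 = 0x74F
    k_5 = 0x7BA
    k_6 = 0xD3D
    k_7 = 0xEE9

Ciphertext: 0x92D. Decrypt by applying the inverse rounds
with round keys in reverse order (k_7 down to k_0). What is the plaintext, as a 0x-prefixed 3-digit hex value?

s_0 = ciphertext = 0x92D
s_1 = InvRound(s_0, k_7) = 0xF85
s_2 = InvRound(s_1, k_6) = 0x939
s_3 = InvRound(s_2, k_5) = 0x02B
s_4 = InvRound(s_3, k_4) = 0xF8A
s_5 = InvRound(s_4, k_3) = 0xF5A
s_6 = InvRound(s_5, k_2) = 0x142
s_7 = InvRound(s_6, k_1) = 0x6CF
s_8 = InvRound(s_7, k_0) = 0xEC1

0xEC1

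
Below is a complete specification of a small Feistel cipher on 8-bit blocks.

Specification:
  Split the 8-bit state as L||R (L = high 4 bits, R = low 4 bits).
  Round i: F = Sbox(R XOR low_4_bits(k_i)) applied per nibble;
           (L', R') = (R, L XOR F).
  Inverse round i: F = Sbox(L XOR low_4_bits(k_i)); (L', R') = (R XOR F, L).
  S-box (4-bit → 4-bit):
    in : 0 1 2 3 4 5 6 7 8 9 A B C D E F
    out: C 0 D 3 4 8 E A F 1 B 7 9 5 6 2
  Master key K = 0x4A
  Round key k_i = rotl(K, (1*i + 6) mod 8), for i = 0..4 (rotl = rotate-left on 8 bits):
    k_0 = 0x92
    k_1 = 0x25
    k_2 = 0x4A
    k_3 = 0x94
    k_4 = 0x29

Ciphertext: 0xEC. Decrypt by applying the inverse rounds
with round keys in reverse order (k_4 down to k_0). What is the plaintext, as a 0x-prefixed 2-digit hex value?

0xEE

s_0 = ciphertext = 0xEC
s_1 = InvRound(s_0, k_4) = 0x6E
s_2 = InvRound(s_1, k_3) = 0x36
s_3 = InvRound(s_2, k_2) = 0x73
s_4 = InvRound(s_3, k_1) = 0xE7
s_5 = InvRound(s_4, k_0) = 0xEE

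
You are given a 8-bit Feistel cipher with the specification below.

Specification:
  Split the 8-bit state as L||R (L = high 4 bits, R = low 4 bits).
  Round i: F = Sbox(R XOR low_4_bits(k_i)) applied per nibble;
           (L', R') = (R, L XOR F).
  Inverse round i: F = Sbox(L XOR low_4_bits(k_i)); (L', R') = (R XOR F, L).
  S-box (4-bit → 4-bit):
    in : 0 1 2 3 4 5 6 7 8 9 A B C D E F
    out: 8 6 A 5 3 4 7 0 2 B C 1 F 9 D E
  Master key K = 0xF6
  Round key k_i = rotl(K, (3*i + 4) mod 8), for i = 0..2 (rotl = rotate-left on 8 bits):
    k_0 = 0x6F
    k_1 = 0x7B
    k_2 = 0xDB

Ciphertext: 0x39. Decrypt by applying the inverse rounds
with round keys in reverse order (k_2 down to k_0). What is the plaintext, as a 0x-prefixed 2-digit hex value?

0x8B

s_0 = ciphertext = 0x39
s_1 = InvRound(s_0, k_2) = 0xB3
s_2 = InvRound(s_1, k_1) = 0xBB
s_3 = InvRound(s_2, k_0) = 0x8B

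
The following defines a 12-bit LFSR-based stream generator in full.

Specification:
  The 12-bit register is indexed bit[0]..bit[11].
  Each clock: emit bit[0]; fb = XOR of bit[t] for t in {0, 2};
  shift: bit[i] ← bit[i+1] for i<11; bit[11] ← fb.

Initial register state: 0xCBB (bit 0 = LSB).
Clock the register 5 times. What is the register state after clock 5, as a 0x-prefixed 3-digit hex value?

reg_0 = 0xCBB
clock 1: out=1, reg = 0xE5D
clock 2: out=1, reg = 0x72E
clock 3: out=0, reg = 0xB97
clock 4: out=1, reg = 0x5CB
clock 5: out=1, reg = 0xAE5

0xAE5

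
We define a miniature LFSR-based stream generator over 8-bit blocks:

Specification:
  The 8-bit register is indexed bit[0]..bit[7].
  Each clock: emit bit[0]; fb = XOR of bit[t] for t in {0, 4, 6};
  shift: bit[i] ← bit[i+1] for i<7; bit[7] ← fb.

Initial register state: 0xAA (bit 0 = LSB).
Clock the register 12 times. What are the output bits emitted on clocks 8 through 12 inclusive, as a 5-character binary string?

10101

reg_0 = 0xAA
clock 1: out=0, reg = 0x55
clock 2: out=1, reg = 0xAA
clock 3: out=0, reg = 0x55
clock 4: out=1, reg = 0xAA
clock 5: out=0, reg = 0x55
clock 6: out=1, reg = 0xAA
clock 7: out=0, reg = 0x55
clock 8: out=1, reg = 0xAA
clock 9: out=0, reg = 0x55
clock 10: out=1, reg = 0xAA
clock 11: out=0, reg = 0x55
clock 12: out=1, reg = 0xAA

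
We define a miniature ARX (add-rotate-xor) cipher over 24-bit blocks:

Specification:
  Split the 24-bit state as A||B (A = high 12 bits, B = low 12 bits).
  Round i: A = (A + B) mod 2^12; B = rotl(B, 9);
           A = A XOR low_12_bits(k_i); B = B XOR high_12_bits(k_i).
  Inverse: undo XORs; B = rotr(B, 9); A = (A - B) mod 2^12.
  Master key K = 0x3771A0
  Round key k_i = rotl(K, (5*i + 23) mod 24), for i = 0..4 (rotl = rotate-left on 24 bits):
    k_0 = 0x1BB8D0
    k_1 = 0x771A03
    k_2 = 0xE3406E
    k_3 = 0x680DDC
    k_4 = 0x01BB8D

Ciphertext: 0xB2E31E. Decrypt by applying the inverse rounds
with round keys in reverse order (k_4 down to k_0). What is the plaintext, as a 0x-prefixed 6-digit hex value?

0x93F6EA

s_0 = ciphertext = 0xB2E31E
s_1 = InvRound(s_0, k_4) = 0x87A829
s_2 = InvRound(s_1, k_3) = 0x05754F
s_3 = InvRound(s_2, k_2) = 0x45CBDD
s_4 = InvRound(s_3, k_1) = 0x8F9566
s_5 = InvRound(s_4, k_0) = 0x93F6EA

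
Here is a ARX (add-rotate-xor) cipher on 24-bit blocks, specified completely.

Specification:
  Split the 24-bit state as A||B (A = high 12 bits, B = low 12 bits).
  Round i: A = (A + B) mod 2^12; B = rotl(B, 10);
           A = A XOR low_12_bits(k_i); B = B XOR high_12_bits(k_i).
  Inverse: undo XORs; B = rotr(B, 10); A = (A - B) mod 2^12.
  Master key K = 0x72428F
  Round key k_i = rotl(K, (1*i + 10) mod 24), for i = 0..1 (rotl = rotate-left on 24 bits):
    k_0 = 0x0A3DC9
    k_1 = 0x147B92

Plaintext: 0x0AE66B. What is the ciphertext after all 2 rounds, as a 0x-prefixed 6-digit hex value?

s_0 = plaintext = 0x0AE66B
s_1 = Round(s_0, k_0) = 0xAD0D39
s_2 = Round(s_1, k_1) = 0x39B609

0x39B609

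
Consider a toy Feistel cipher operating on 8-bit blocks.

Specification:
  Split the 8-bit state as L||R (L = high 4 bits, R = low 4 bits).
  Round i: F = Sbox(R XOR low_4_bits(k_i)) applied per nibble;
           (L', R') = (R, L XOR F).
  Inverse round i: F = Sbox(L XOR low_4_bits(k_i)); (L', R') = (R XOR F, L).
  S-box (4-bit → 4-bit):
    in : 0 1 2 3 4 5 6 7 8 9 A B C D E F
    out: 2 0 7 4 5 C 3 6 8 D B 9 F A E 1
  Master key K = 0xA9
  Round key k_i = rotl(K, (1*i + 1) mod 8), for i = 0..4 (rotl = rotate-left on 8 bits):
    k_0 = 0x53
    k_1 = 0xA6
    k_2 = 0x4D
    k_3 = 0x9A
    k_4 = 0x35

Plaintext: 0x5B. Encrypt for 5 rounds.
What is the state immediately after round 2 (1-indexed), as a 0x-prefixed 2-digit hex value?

0xD2

s_0 = plaintext = 0x5B
s_1 = Round(s_0, k_0) = 0xBD
s_2 = Round(s_1, k_1) = 0xD2
s_3 = Round(s_2, k_2) = 0x2C
s_4 = Round(s_3, k_3) = 0xC1
s_5 = Round(s_4, k_4) = 0x19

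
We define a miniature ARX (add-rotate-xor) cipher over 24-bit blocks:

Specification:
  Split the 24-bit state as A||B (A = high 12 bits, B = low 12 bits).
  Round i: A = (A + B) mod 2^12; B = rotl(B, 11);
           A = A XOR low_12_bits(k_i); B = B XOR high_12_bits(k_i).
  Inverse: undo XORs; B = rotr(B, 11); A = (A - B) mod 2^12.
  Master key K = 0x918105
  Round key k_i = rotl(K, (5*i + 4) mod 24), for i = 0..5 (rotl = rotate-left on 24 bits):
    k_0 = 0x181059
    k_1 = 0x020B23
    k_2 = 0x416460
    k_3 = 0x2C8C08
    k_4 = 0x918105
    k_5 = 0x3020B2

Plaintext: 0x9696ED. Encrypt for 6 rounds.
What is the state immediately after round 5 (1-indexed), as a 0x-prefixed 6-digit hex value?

s_0 = plaintext = 0x9696ED
s_1 = Round(s_0, k_0) = 0x00FAF7
s_2 = Round(s_1, k_1) = 0x025D5B
s_3 = Round(s_2, k_2) = 0x9E0ABB
s_4 = Round(s_3, k_3) = 0x893F95
s_5 = Round(s_4, k_4) = 0x92D6D2
s_6 = Round(s_5, k_5) = 0xF4D06B

0x92D6D2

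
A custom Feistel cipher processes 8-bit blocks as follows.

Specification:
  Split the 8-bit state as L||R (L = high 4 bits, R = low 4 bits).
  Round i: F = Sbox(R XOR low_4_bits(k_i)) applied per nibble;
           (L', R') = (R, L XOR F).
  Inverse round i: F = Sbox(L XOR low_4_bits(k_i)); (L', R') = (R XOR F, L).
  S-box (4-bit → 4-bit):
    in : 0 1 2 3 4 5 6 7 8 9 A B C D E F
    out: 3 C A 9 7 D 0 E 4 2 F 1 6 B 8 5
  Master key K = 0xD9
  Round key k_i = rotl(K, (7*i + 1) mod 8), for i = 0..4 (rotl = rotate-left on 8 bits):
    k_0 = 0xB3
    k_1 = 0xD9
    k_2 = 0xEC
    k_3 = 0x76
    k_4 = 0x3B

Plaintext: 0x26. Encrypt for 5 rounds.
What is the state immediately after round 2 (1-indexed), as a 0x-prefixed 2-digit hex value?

0xF6

s_0 = plaintext = 0x26
s_1 = Round(s_0, k_0) = 0x6F
s_2 = Round(s_1, k_1) = 0xF6
s_3 = Round(s_2, k_2) = 0x60
s_4 = Round(s_3, k_3) = 0x06
s_5 = Round(s_4, k_4) = 0x6B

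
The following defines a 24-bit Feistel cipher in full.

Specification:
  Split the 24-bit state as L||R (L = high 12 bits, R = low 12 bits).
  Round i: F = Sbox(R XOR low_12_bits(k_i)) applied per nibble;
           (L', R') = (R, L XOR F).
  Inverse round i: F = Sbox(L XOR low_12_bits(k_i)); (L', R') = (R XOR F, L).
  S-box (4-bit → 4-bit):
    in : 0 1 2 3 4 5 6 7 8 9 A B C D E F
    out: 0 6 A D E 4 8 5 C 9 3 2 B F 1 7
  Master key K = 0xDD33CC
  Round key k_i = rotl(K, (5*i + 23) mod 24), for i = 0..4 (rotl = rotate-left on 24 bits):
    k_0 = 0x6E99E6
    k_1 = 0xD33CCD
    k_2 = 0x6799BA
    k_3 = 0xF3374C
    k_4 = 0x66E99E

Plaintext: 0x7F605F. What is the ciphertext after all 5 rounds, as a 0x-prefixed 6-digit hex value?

s_0 = plaintext = 0x7F605F
s_1 = Round(s_0, k_0) = 0x05FEDF
s_2 = Round(s_1, k_1) = 0xEDFA35
s_3 = Round(s_2, k_2) = 0xA35318
s_4 = Round(s_3, k_3) = 0x31847B
s_5 = Round(s_4, k_4) = 0x47BC0C

0x47BC0C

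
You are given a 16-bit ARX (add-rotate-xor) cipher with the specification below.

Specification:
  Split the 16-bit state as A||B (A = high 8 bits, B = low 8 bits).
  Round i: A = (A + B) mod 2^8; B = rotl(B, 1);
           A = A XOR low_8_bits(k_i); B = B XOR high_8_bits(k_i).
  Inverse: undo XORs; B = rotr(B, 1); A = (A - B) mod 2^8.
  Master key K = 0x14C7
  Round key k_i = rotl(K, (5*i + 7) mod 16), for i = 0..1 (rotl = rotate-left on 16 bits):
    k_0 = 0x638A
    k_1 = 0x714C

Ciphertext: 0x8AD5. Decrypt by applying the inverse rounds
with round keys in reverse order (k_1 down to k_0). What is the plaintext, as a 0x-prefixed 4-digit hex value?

0x6698

s_0 = ciphertext = 0x8AD5
s_1 = InvRound(s_0, k_1) = 0x7452
s_2 = InvRound(s_1, k_0) = 0x6698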